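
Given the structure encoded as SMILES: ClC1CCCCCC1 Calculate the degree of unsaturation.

1

Molecular formula: C7H13Cl.
DoU = (2C + 2 + N − H − X) / 2, where X is the halogen count and O/S are ignored.
    = (2·7 + 2 + 0 − 13 − 1) / 2 = 2 / 2 = 1.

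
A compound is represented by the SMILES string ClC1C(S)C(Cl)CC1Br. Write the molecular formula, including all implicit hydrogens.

C5H7BrCl2S

Walk through each heavy atom and fill implicit hydrogens from standard valence (C 4, N 3, O 2, S 2, halogen 1):
  atom 1: Cl (halogen, monovalent) → 0 H
  atom 2: C, bond orders sum to 3 (valence 4) → 1 H
  atom 3: C, bond orders sum to 3 (valence 4) → 1 H
  atom 4: S, bond orders sum to 1 (valence 2) → 1 H
  atom 5: C, bond orders sum to 3 (valence 4) → 1 H
  atom 6: Cl (halogen, monovalent) → 0 H
  atom 7: C, bond orders sum to 2 (valence 4) → 2 H
  atom 8: C, bond orders sum to 3 (valence 4) → 1 H
  atom 9: Br (halogen, monovalent) → 0 H
Totals → C:5, H:7, Br:1, Cl:2, S:1.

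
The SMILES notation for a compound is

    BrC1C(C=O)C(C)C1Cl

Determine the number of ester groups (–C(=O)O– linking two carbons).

Scan the SMILES for the ester motif — none present.
Groups that are present: 1 aldehyde.

0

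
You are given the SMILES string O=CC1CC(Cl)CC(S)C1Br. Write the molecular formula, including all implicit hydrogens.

Walk through each heavy atom and fill implicit hydrogens from standard valence (C 4, N 3, O 2, S 2, halogen 1):
  atom 1: O, bond orders sum to 2 (valence 2) → 0 H
  atom 2: C, bond orders sum to 3 (valence 4) → 1 H
  atom 3: C, bond orders sum to 3 (valence 4) → 1 H
  atom 4: C, bond orders sum to 2 (valence 4) → 2 H
  atom 5: C, bond orders sum to 3 (valence 4) → 1 H
  atom 6: Cl (halogen, monovalent) → 0 H
  atom 7: C, bond orders sum to 2 (valence 4) → 2 H
  atom 8: C, bond orders sum to 3 (valence 4) → 1 H
  atom 9: S, bond orders sum to 1 (valence 2) → 1 H
  atom 10: C, bond orders sum to 3 (valence 4) → 1 H
  atom 11: Br (halogen, monovalent) → 0 H
Totals → C:7, H:10, Br:1, Cl:1, O:1, S:1.
In Hill order: C7H10BrClOS.

C7H10BrClOS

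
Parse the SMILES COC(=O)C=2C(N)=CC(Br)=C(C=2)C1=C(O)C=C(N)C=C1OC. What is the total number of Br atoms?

Scan the SMILES for Br atoms (remember two-letter symbols like Cl and Br are single atoms).
Bromine count: 1.

1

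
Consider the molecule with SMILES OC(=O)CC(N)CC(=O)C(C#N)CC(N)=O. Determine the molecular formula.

C9H13N3O4

Walk through each heavy atom and fill implicit hydrogens from standard valence (C 4, N 3, O 2, S 2, halogen 1):
  atom 1: O, bond orders sum to 1 (valence 2) → 1 H
  atom 2: C, bond orders sum to 4 (valence 4) → 0 H
  atom 3: O, bond orders sum to 2 (valence 2) → 0 H
  atom 4: C, bond orders sum to 2 (valence 4) → 2 H
  atom 5: C, bond orders sum to 3 (valence 4) → 1 H
  atom 6: N, bond orders sum to 1 (valence 3) → 2 H
  atom 7: C, bond orders sum to 2 (valence 4) → 2 H
  atom 8: C, bond orders sum to 4 (valence 4) → 0 H
  atom 9: O, bond orders sum to 2 (valence 2) → 0 H
  atom 10: C, bond orders sum to 3 (valence 4) → 1 H
  atom 11: C, bond orders sum to 4 (valence 4) → 0 H
  atom 12: N, bond orders sum to 3 (valence 3) → 0 H
  atom 13: C, bond orders sum to 2 (valence 4) → 2 H
  atom 14: C, bond orders sum to 4 (valence 4) → 0 H
  atom 15: N, bond orders sum to 1 (valence 3) → 2 H
  atom 16: O, bond orders sum to 2 (valence 2) → 0 H
Totals → C:9, H:13, N:3, O:4.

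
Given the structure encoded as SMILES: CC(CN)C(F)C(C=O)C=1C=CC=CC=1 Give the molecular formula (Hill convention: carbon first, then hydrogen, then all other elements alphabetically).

C12H16FNO

Walk through each heavy atom and fill implicit hydrogens from standard valence (C 4, N 3, O 2, S 2, halogen 1):
  atom 1: C, bond orders sum to 1 (valence 4) → 3 H
  atom 2: C, bond orders sum to 3 (valence 4) → 1 H
  atom 3: C, bond orders sum to 2 (valence 4) → 2 H
  atom 4: N, bond orders sum to 1 (valence 3) → 2 H
  atom 5: C, bond orders sum to 3 (valence 4) → 1 H
  atom 6: F (halogen, monovalent) → 0 H
  atom 7: C, bond orders sum to 3 (valence 4) → 1 H
  atom 8: C, bond orders sum to 3 (valence 4) → 1 H
  atom 9: O, bond orders sum to 2 (valence 2) → 0 H
  atom 10: C, bond orders sum to 4 (valence 4) → 0 H
  atom 11: C, bond orders sum to 3 (valence 4) → 1 H
  atom 12: C, bond orders sum to 3 (valence 4) → 1 H
  atom 13: C, bond orders sum to 3 (valence 4) → 1 H
  atom 14: C, bond orders sum to 3 (valence 4) → 1 H
  atom 15: C, bond orders sum to 3 (valence 4) → 1 H
Totals → C:12, H:16, F:1, N:1, O:1.
In Hill order: C12H16FNO.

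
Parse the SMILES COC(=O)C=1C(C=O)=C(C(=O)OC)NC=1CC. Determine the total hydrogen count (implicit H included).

13

Walk through each heavy atom and fill implicit hydrogens from standard valence (C 4, N 3, O 2, S 2, halogen 1):
  atom 1: C, bond orders sum to 1 (valence 4) → 3 H
  atom 2: O, bond orders sum to 2 (valence 2) → 0 H
  atom 3: C, bond orders sum to 4 (valence 4) → 0 H
  atom 4: O, bond orders sum to 2 (valence 2) → 0 H
  atom 5: C, bond orders sum to 4 (valence 4) → 0 H
  atom 6: C, bond orders sum to 4 (valence 4) → 0 H
  atom 7: C, bond orders sum to 3 (valence 4) → 1 H
  atom 8: O, bond orders sum to 2 (valence 2) → 0 H
  atom 9: C, bond orders sum to 4 (valence 4) → 0 H
  atom 10: C, bond orders sum to 4 (valence 4) → 0 H
  atom 11: O, bond orders sum to 2 (valence 2) → 0 H
  atom 12: O, bond orders sum to 2 (valence 2) → 0 H
  atom 13: C, bond orders sum to 1 (valence 4) → 3 H
  atom 14: N, bond orders sum to 2 (valence 3) → 1 H
  atom 15: C, bond orders sum to 4 (valence 4) → 0 H
  atom 16: C, bond orders sum to 2 (valence 4) → 2 H
  atom 17: C, bond orders sum to 1 (valence 4) → 3 H
Total hydrogens: 13.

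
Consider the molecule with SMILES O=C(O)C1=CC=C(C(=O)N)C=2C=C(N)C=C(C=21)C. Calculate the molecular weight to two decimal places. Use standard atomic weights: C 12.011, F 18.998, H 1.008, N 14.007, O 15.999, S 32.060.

244.25 g/mol

First, the molecular formula is C13H12N2O3 (counting implicit H from valence).
  C: 13 × 12.011 = 156.143
  H: 12 × 1.008 = 12.096
  N: 2 × 14.007 = 28.014
  O: 3 × 15.999 = 47.997
Sum: 13×12.011 + 12×1.008 + 2×14.007 + 3×15.999 = 244.250 → 244.25 g/mol.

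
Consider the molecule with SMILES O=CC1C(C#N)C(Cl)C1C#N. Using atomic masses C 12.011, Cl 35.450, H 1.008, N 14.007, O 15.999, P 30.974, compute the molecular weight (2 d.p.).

168.58 g/mol

First, the molecular formula is C7H5ClN2O (counting implicit H from valence).
  C: 7 × 12.011 = 84.077
  Cl: 1 × 35.450 = 35.450
  H: 5 × 1.008 = 5.040
  N: 2 × 14.007 = 28.014
  O: 1 × 15.999 = 15.999
Sum: 7×12.011 + 1×35.450 + 5×1.008 + 2×14.007 + 1×15.999 = 168.580 → 168.58 g/mol.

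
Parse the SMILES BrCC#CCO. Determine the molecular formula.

C4H5BrO

Walk through each heavy atom and fill implicit hydrogens from standard valence (C 4, N 3, O 2, S 2, halogen 1):
  atom 1: Br (halogen, monovalent) → 0 H
  atom 2: C, bond orders sum to 2 (valence 4) → 2 H
  atom 3: C, bond orders sum to 4 (valence 4) → 0 H
  atom 4: C, bond orders sum to 4 (valence 4) → 0 H
  atom 5: C, bond orders sum to 2 (valence 4) → 2 H
  atom 6: O, bond orders sum to 1 (valence 2) → 1 H
Totals → C:4, H:5, Br:1, O:1.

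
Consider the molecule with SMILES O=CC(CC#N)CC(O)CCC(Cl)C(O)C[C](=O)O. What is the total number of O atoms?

Scan the SMILES for O atoms (remember two-letter symbols like Cl and Br are single atoms).
Oxygen count: 5.

5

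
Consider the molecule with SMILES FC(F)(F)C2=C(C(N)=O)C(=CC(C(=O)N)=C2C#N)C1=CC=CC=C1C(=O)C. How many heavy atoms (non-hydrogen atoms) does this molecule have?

27

Every atom symbol written in the SMILES (organic subset) is one heavy atom; implicit H are not written.
Heavy atoms by element → C:18, F:3, N:3, O:3.
Total: 27.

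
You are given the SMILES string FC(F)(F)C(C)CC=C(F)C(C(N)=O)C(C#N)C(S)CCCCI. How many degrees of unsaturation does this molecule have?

4

Molecular formula: C15H21F4IN2OS.
DoU = (2C + 2 + N − H − X) / 2, where X is the halogen count and O/S are ignored.
    = (2·15 + 2 + 2 − 21 − 5) / 2 = 8 / 2 = 4.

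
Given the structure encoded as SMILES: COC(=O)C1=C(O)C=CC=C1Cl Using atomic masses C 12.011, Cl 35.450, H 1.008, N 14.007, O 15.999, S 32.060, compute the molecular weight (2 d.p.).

First, the molecular formula is C8H7ClO3 (counting implicit H from valence).
  C: 8 × 12.011 = 96.088
  Cl: 1 × 35.450 = 35.450
  H: 7 × 1.008 = 7.056
  O: 3 × 15.999 = 47.997
Sum: 8×12.011 + 1×35.450 + 7×1.008 + 3×15.999 = 186.591 → 186.59 g/mol.

186.59 g/mol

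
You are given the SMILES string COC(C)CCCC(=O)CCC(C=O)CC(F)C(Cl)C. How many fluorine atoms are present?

1

Scan the SMILES for F atoms (remember two-letter symbols like Cl and Br are single atoms).
Fluorine count: 1.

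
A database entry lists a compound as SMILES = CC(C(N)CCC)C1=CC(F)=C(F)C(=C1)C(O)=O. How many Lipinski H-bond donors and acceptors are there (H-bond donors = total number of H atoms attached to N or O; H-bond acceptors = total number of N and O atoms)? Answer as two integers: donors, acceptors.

Donors: find every N or O and count the H atoms it carries.
  atom 4 (N): bond orders sum to 1 → 2 H
  atom 17 (O): bond orders sum to 1 → 1 H
  atom 18 (O): bond orders sum to 2 → 0 H
Lipinski HBD = 3.
Acceptors: N atoms = 1, O atoms = 2 → HBA = 3.

3, 3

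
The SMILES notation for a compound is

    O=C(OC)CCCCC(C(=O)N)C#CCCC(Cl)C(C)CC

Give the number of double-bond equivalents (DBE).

Degree of unsaturation = (number of rings) + (number of π bonds).
Ring closures in the SMILES: 0.
π bonds: 2 double bonds (each 1 DoU), 1 triple bond (each 2 DoU) → 4 DoU from unsaturation.
Total DoU = 0 + 4 = 4.

4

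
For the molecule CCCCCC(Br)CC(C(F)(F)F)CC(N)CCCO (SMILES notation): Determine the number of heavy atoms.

Every atom symbol written in the SMILES (organic subset) is one heavy atom; implicit H are not written.
Heavy atoms by element → Br:1, C:14, F:3, N:1, O:1.
Total: 20.

20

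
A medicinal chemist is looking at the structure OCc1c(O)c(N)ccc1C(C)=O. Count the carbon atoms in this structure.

Count every carbon token in the SMILES (each C, including those in ring-closure positions and inside branches).
Carbon count: 9.

9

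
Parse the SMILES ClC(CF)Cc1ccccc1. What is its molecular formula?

C9H10ClF

Walk through each heavy atom and fill implicit hydrogens from standard valence (C 4, N 3, O 2, S 2, halogen 1); for lowercase aromatic atoms, an aromatic c carries 1 H when it has two neighbours and 0 H with three, and aromatic n carries 0 H:
  atom 1: Cl (halogen, monovalent) → 0 H
  atom 2: C, bond orders sum to 3 (valence 4) → 1 H
  atom 3: C, bond orders sum to 2 (valence 4) → 2 H
  atom 4: F (halogen, monovalent) → 0 H
  atom 5: C, bond orders sum to 2 (valence 4) → 2 H
  atom 6: aromatic c, 3 neighbours → 0 H
  atom 7: aromatic c, 2 neighbours → 1 H
  atom 8: aromatic c, 2 neighbours → 1 H
  atom 9: aromatic c, 2 neighbours → 1 H
  atom 10: aromatic c, 2 neighbours → 1 H
  atom 11: aromatic c, 2 neighbours → 1 H
Totals → C:9, H:10, Cl:1, F:1.
In Hill order: C9H10ClF.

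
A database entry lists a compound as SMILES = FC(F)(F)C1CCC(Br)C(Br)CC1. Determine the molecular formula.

C8H11Br2F3

Walk through each heavy atom and fill implicit hydrogens from standard valence (C 4, N 3, O 2, S 2, halogen 1):
  atom 1: F (halogen, monovalent) → 0 H
  atom 2: C, bond orders sum to 4 (valence 4) → 0 H
  atom 3: F (halogen, monovalent) → 0 H
  atom 4: F (halogen, monovalent) → 0 H
  atom 5: C, bond orders sum to 3 (valence 4) → 1 H
  atom 6: C, bond orders sum to 2 (valence 4) → 2 H
  atom 7: C, bond orders sum to 2 (valence 4) → 2 H
  atom 8: C, bond orders sum to 3 (valence 4) → 1 H
  atom 9: Br (halogen, monovalent) → 0 H
  atom 10: C, bond orders sum to 3 (valence 4) → 1 H
  atom 11: Br (halogen, monovalent) → 0 H
  atom 12: C, bond orders sum to 2 (valence 4) → 2 H
  atom 13: C, bond orders sum to 2 (valence 4) → 2 H
Totals → C:8, H:11, Br:2, F:3.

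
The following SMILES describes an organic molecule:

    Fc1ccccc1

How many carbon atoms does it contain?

6

Count every carbon token in the SMILES (each C, including those in ring-closure positions and inside branches).
Carbon count: 6.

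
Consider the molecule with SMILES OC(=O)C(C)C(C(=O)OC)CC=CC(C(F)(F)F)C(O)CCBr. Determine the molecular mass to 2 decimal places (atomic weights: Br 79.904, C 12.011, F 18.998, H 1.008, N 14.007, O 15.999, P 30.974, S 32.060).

405.21 g/mol

First, the molecular formula is C14H20BrF3O5 (counting implicit H from valence).
  Br: 1 × 79.904 = 79.904
  C: 14 × 12.011 = 168.154
  F: 3 × 18.998 = 56.994
  H: 20 × 1.008 = 20.160
  O: 5 × 15.999 = 79.995
Sum: 1×79.904 + 14×12.011 + 3×18.998 + 20×1.008 + 5×15.999 = 405.207 → 405.21 g/mol.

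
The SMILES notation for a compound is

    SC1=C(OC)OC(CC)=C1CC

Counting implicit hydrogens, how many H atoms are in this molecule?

Walk through each heavy atom and fill implicit hydrogens from standard valence (C 4, N 3, O 2, S 2, halogen 1):
  atom 1: S, bond orders sum to 1 (valence 2) → 1 H
  atom 2: C, bond orders sum to 4 (valence 4) → 0 H
  atom 3: C, bond orders sum to 4 (valence 4) → 0 H
  atom 4: O, bond orders sum to 2 (valence 2) → 0 H
  atom 5: C, bond orders sum to 1 (valence 4) → 3 H
  atom 6: O, bond orders sum to 2 (valence 2) → 0 H
  atom 7: C, bond orders sum to 4 (valence 4) → 0 H
  atom 8: C, bond orders sum to 2 (valence 4) → 2 H
  atom 9: C, bond orders sum to 1 (valence 4) → 3 H
  atom 10: C, bond orders sum to 4 (valence 4) → 0 H
  atom 11: C, bond orders sum to 2 (valence 4) → 2 H
  atom 12: C, bond orders sum to 1 (valence 4) → 3 H
Total hydrogens: 14.

14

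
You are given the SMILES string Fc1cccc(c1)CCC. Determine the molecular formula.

C9H11F

Walk through each heavy atom and fill implicit hydrogens from standard valence (C 4, N 3, O 2, S 2, halogen 1); for lowercase aromatic atoms, an aromatic c carries 1 H when it has two neighbours and 0 H with three, and aromatic n carries 0 H:
  atom 1: F (halogen, monovalent) → 0 H
  atom 2: aromatic c, 3 neighbours → 0 H
  atom 3: aromatic c, 2 neighbours → 1 H
  atom 4: aromatic c, 2 neighbours → 1 H
  atom 5: aromatic c, 2 neighbours → 1 H
  atom 6: aromatic c, 3 neighbours → 0 H
  atom 7: aromatic c, 2 neighbours → 1 H
  atom 8: C, bond orders sum to 2 (valence 4) → 2 H
  atom 9: C, bond orders sum to 2 (valence 4) → 2 H
  atom 10: C, bond orders sum to 1 (valence 4) → 3 H
Totals → C:9, H:11, F:1.
In Hill order: C9H11F.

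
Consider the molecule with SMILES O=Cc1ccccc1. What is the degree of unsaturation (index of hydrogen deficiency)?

5

Molecular formula: C7H6O.
DoU = (2C + 2 + N − H − X) / 2, where X is the halogen count and O/S are ignored.
    = (2·7 + 2 + 0 − 6 − 0) / 2 = 10 / 2 = 5.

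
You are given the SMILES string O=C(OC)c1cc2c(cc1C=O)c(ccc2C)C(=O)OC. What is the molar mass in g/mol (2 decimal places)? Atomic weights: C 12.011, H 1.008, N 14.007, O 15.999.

First, the molecular formula is C16H14O5 (counting implicit H from valence).
  C: 16 × 12.011 = 192.176
  H: 14 × 1.008 = 14.112
  O: 5 × 15.999 = 79.995
Sum: 16×12.011 + 14×1.008 + 5×15.999 = 286.283 → 286.28 g/mol.

286.28 g/mol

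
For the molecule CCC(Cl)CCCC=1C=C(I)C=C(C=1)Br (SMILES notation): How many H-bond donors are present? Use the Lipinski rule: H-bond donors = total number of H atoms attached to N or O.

Donors: find every N or O and count the H atoms it carries.
  (no N or O atoms present)
Lipinski HBD = 0.

0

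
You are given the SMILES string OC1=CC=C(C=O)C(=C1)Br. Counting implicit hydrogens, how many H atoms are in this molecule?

Walk through each heavy atom and fill implicit hydrogens from standard valence (C 4, N 3, O 2, S 2, halogen 1):
  atom 1: O, bond orders sum to 1 (valence 2) → 1 H
  atom 2: C, bond orders sum to 4 (valence 4) → 0 H
  atom 3: C, bond orders sum to 3 (valence 4) → 1 H
  atom 4: C, bond orders sum to 3 (valence 4) → 1 H
  atom 5: C, bond orders sum to 4 (valence 4) → 0 H
  atom 6: C, bond orders sum to 3 (valence 4) → 1 H
  atom 7: O, bond orders sum to 2 (valence 2) → 0 H
  atom 8: C, bond orders sum to 4 (valence 4) → 0 H
  atom 9: C, bond orders sum to 3 (valence 4) → 1 H
  atom 10: Br (halogen, monovalent) → 0 H
Total hydrogens: 5.

5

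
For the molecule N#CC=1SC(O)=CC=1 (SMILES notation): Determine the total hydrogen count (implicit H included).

Walk through each heavy atom and fill implicit hydrogens from standard valence (C 4, N 3, O 2, S 2, halogen 1):
  atom 1: N, bond orders sum to 3 (valence 3) → 0 H
  atom 2: C, bond orders sum to 4 (valence 4) → 0 H
  atom 3: C, bond orders sum to 4 (valence 4) → 0 H
  atom 4: S, bond orders sum to 2 (valence 2) → 0 H
  atom 5: C, bond orders sum to 4 (valence 4) → 0 H
  atom 6: O, bond orders sum to 1 (valence 2) → 1 H
  atom 7: C, bond orders sum to 3 (valence 4) → 1 H
  atom 8: C, bond orders sum to 3 (valence 4) → 1 H
Total hydrogens: 3.

3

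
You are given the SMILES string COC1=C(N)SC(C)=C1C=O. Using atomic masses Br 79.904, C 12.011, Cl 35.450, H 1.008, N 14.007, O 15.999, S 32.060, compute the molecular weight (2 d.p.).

171.21 g/mol

First, the molecular formula is C7H9NO2S (counting implicit H from valence).
  C: 7 × 12.011 = 84.077
  H: 9 × 1.008 = 9.072
  N: 1 × 14.007 = 14.007
  O: 2 × 15.999 = 31.998
  S: 1 × 32.060 = 32.060
Sum: 7×12.011 + 9×1.008 + 1×14.007 + 2×15.999 + 1×32.060 = 171.214 → 171.21 g/mol.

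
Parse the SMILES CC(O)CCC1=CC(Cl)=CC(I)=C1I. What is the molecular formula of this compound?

Walk through each heavy atom and fill implicit hydrogens from standard valence (C 4, N 3, O 2, S 2, halogen 1):
  atom 1: C, bond orders sum to 1 (valence 4) → 3 H
  atom 2: C, bond orders sum to 3 (valence 4) → 1 H
  atom 3: O, bond orders sum to 1 (valence 2) → 1 H
  atom 4: C, bond orders sum to 2 (valence 4) → 2 H
  atom 5: C, bond orders sum to 2 (valence 4) → 2 H
  atom 6: C, bond orders sum to 4 (valence 4) → 0 H
  atom 7: C, bond orders sum to 3 (valence 4) → 1 H
  atom 8: C, bond orders sum to 4 (valence 4) → 0 H
  atom 9: Cl (halogen, monovalent) → 0 H
  atom 10: C, bond orders sum to 3 (valence 4) → 1 H
  atom 11: C, bond orders sum to 4 (valence 4) → 0 H
  atom 12: I (halogen, monovalent) → 0 H
  atom 13: C, bond orders sum to 4 (valence 4) → 0 H
  atom 14: I (halogen, monovalent) → 0 H
Totals → C:10, H:11, Cl:1, I:2, O:1.
In Hill order: C10H11ClI2O.

C10H11ClI2O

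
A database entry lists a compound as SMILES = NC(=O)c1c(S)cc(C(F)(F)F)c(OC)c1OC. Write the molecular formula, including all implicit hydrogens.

Walk through each heavy atom and fill implicit hydrogens from standard valence (C 4, N 3, O 2, S 2, halogen 1); for lowercase aromatic atoms, an aromatic c carries 1 H when it has two neighbours and 0 H with three, and aromatic n carries 0 H:
  atom 1: N, bond orders sum to 1 (valence 3) → 2 H
  atom 2: C, bond orders sum to 4 (valence 4) → 0 H
  atom 3: O, bond orders sum to 2 (valence 2) → 0 H
  atom 4: aromatic c, 3 neighbours → 0 H
  atom 5: aromatic c, 3 neighbours → 0 H
  atom 6: S, bond orders sum to 1 (valence 2) → 1 H
  atom 7: aromatic c, 2 neighbours → 1 H
  atom 8: aromatic c, 3 neighbours → 0 H
  atom 9: C, bond orders sum to 4 (valence 4) → 0 H
  atom 10: F (halogen, monovalent) → 0 H
  atom 11: F (halogen, monovalent) → 0 H
  atom 12: F (halogen, monovalent) → 0 H
  atom 13: aromatic c, 3 neighbours → 0 H
  atom 14: O, bond orders sum to 2 (valence 2) → 0 H
  atom 15: C, bond orders sum to 1 (valence 4) → 3 H
  atom 16: aromatic c, 3 neighbours → 0 H
  atom 17: O, bond orders sum to 2 (valence 2) → 0 H
  atom 18: C, bond orders sum to 1 (valence 4) → 3 H
Totals → C:10, H:10, F:3, N:1, O:3, S:1.

C10H10F3NO3S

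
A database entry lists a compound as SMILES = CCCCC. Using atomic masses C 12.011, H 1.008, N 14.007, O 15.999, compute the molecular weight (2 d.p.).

72.15 g/mol

First, the molecular formula is C5H12 (counting implicit H from valence).
  C: 5 × 12.011 = 60.055
  H: 12 × 1.008 = 12.096
Sum: 5×12.011 + 12×1.008 = 72.151 → 72.15 g/mol.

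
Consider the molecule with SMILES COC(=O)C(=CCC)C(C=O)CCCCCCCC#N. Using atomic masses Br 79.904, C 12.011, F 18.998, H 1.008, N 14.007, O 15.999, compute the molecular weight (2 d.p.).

First, the molecular formula is C16H25NO3 (counting implicit H from valence).
  C: 16 × 12.011 = 192.176
  H: 25 × 1.008 = 25.200
  N: 1 × 14.007 = 14.007
  O: 3 × 15.999 = 47.997
Sum: 16×12.011 + 25×1.008 + 1×14.007 + 3×15.999 = 279.380 → 279.38 g/mol.

279.38 g/mol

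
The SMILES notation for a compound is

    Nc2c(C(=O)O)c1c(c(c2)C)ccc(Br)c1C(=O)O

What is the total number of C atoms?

Count every carbon token in the SMILES (each C, including those in ring-closure positions and inside branches).
Carbon count: 13.

13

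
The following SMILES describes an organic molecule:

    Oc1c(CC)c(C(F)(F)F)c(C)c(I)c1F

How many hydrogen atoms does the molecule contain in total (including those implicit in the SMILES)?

9

Walk through each heavy atom and fill implicit hydrogens from standard valence (C 4, N 3, O 2, S 2, halogen 1); for lowercase aromatic atoms, an aromatic c carries 1 H when it has two neighbours and 0 H with three, and aromatic n carries 0 H:
  atom 1: O, bond orders sum to 1 (valence 2) → 1 H
  atom 2: aromatic c, 3 neighbours → 0 H
  atom 3: aromatic c, 3 neighbours → 0 H
  atom 4: C, bond orders sum to 2 (valence 4) → 2 H
  atom 5: C, bond orders sum to 1 (valence 4) → 3 H
  atom 6: aromatic c, 3 neighbours → 0 H
  atom 7: C, bond orders sum to 4 (valence 4) → 0 H
  atom 8: F (halogen, monovalent) → 0 H
  atom 9: F (halogen, monovalent) → 0 H
  atom 10: F (halogen, monovalent) → 0 H
  atom 11: aromatic c, 3 neighbours → 0 H
  atom 12: C, bond orders sum to 1 (valence 4) → 3 H
  atom 13: aromatic c, 3 neighbours → 0 H
  atom 14: I (halogen, monovalent) → 0 H
  atom 15: aromatic c, 3 neighbours → 0 H
  atom 16: F (halogen, monovalent) → 0 H
Total hydrogens: 9.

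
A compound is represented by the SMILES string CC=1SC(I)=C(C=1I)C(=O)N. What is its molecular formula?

Walk through each heavy atom and fill implicit hydrogens from standard valence (C 4, N 3, O 2, S 2, halogen 1):
  atom 1: C, bond orders sum to 1 (valence 4) → 3 H
  atom 2: C, bond orders sum to 4 (valence 4) → 0 H
  atom 3: S, bond orders sum to 2 (valence 2) → 0 H
  atom 4: C, bond orders sum to 4 (valence 4) → 0 H
  atom 5: I (halogen, monovalent) → 0 H
  atom 6: C, bond orders sum to 4 (valence 4) → 0 H
  atom 7: C, bond orders sum to 4 (valence 4) → 0 H
  atom 8: I (halogen, monovalent) → 0 H
  atom 9: C, bond orders sum to 4 (valence 4) → 0 H
  atom 10: O, bond orders sum to 2 (valence 2) → 0 H
  atom 11: N, bond orders sum to 1 (valence 3) → 2 H
Totals → C:6, H:5, I:2, N:1, O:1, S:1.

C6H5I2NOS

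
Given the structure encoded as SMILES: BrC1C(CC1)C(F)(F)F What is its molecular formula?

Walk through each heavy atom and fill implicit hydrogens from standard valence (C 4, N 3, O 2, S 2, halogen 1):
  atom 1: Br (halogen, monovalent) → 0 H
  atom 2: C, bond orders sum to 3 (valence 4) → 1 H
  atom 3: C, bond orders sum to 3 (valence 4) → 1 H
  atom 4: C, bond orders sum to 2 (valence 4) → 2 H
  atom 5: C, bond orders sum to 2 (valence 4) → 2 H
  atom 6: C, bond orders sum to 4 (valence 4) → 0 H
  atom 7: F (halogen, monovalent) → 0 H
  atom 8: F (halogen, monovalent) → 0 H
  atom 9: F (halogen, monovalent) → 0 H
Totals → C:5, H:6, Br:1, F:3.
In Hill order: C5H6BrF3.

C5H6BrF3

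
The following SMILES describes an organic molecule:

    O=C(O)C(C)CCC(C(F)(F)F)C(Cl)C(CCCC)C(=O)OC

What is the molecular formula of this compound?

C15H24ClF3O4

Walk through each heavy atom and fill implicit hydrogens from standard valence (C 4, N 3, O 2, S 2, halogen 1):
  atom 1: O, bond orders sum to 2 (valence 2) → 0 H
  atom 2: C, bond orders sum to 4 (valence 4) → 0 H
  atom 3: O, bond orders sum to 1 (valence 2) → 1 H
  atom 4: C, bond orders sum to 3 (valence 4) → 1 H
  atom 5: C, bond orders sum to 1 (valence 4) → 3 H
  atom 6: C, bond orders sum to 2 (valence 4) → 2 H
  atom 7: C, bond orders sum to 2 (valence 4) → 2 H
  atom 8: C, bond orders sum to 3 (valence 4) → 1 H
  atom 9: C, bond orders sum to 4 (valence 4) → 0 H
  atom 10: F (halogen, monovalent) → 0 H
  atom 11: F (halogen, monovalent) → 0 H
  atom 12: F (halogen, monovalent) → 0 H
  atom 13: C, bond orders sum to 3 (valence 4) → 1 H
  atom 14: Cl (halogen, monovalent) → 0 H
  atom 15: C, bond orders sum to 3 (valence 4) → 1 H
  atom 16: C, bond orders sum to 2 (valence 4) → 2 H
  atom 17: C, bond orders sum to 2 (valence 4) → 2 H
  atom 18: C, bond orders sum to 2 (valence 4) → 2 H
  atom 19: C, bond orders sum to 1 (valence 4) → 3 H
  atom 20: C, bond orders sum to 4 (valence 4) → 0 H
  atom 21: O, bond orders sum to 2 (valence 2) → 0 H
  atom 22: O, bond orders sum to 2 (valence 2) → 0 H
  atom 23: C, bond orders sum to 1 (valence 4) → 3 H
Totals → C:15, H:24, Cl:1, F:3, O:4.
In Hill order: C15H24ClF3O4.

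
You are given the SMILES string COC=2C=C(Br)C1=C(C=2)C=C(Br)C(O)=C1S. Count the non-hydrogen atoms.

16

Every atom symbol written in the SMILES (organic subset) is one heavy atom; implicit H are not written.
Heavy atoms by element → Br:2, C:11, O:2, S:1.
Total: 16.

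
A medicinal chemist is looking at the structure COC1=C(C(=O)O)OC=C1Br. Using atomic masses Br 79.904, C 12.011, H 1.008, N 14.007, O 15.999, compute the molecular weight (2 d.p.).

221.01 g/mol

First, the molecular formula is C6H5BrO4 (counting implicit H from valence).
  Br: 1 × 79.904 = 79.904
  C: 6 × 12.011 = 72.066
  H: 5 × 1.008 = 5.040
  O: 4 × 15.999 = 63.996
Sum: 1×79.904 + 6×12.011 + 5×1.008 + 4×15.999 = 221.006 → 221.01 g/mol.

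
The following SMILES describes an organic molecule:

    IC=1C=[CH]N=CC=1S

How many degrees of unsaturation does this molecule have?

Molecular formula: C5H4INS.
DoU = (2C + 2 + N − H − X) / 2, where X is the halogen count and O/S are ignored.
    = (2·5 + 2 + 1 − 4 − 1) / 2 = 8 / 2 = 4.

4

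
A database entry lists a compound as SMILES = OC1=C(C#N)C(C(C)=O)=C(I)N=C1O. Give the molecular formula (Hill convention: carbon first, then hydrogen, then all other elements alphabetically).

C8H5IN2O3

Walk through each heavy atom and fill implicit hydrogens from standard valence (C 4, N 3, O 2, S 2, halogen 1):
  atom 1: O, bond orders sum to 1 (valence 2) → 1 H
  atom 2: C, bond orders sum to 4 (valence 4) → 0 H
  atom 3: C, bond orders sum to 4 (valence 4) → 0 H
  atom 4: C, bond orders sum to 4 (valence 4) → 0 H
  atom 5: N, bond orders sum to 3 (valence 3) → 0 H
  atom 6: C, bond orders sum to 4 (valence 4) → 0 H
  atom 7: C, bond orders sum to 4 (valence 4) → 0 H
  atom 8: C, bond orders sum to 1 (valence 4) → 3 H
  atom 9: O, bond orders sum to 2 (valence 2) → 0 H
  atom 10: C, bond orders sum to 4 (valence 4) → 0 H
  atom 11: I (halogen, monovalent) → 0 H
  atom 12: N, bond orders sum to 3 (valence 3) → 0 H
  atom 13: C, bond orders sum to 4 (valence 4) → 0 H
  atom 14: O, bond orders sum to 1 (valence 2) → 1 H
Totals → C:8, H:5, I:1, N:2, O:3.
In Hill order: C8H5IN2O3.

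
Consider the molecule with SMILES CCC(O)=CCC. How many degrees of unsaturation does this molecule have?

1

Degree of unsaturation = (number of rings) + (number of π bonds).
Ring closures in the SMILES: 0.
π bonds: 1 double bond (each 1 DoU) → 1 DoU from unsaturation.
Total DoU = 0 + 1 = 1.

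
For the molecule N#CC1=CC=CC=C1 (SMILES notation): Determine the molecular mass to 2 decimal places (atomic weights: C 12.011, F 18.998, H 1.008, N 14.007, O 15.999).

103.12 g/mol

First, the molecular formula is C7H5N (counting implicit H from valence).
  C: 7 × 12.011 = 84.077
  H: 5 × 1.008 = 5.040
  N: 1 × 14.007 = 14.007
Sum: 7×12.011 + 5×1.008 + 1×14.007 = 103.124 → 103.12 g/mol.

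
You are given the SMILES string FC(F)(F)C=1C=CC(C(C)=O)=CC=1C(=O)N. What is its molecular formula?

C10H8F3NO2

Walk through each heavy atom and fill implicit hydrogens from standard valence (C 4, N 3, O 2, S 2, halogen 1):
  atom 1: F (halogen, monovalent) → 0 H
  atom 2: C, bond orders sum to 4 (valence 4) → 0 H
  atom 3: F (halogen, monovalent) → 0 H
  atom 4: F (halogen, monovalent) → 0 H
  atom 5: C, bond orders sum to 4 (valence 4) → 0 H
  atom 6: C, bond orders sum to 3 (valence 4) → 1 H
  atom 7: C, bond orders sum to 3 (valence 4) → 1 H
  atom 8: C, bond orders sum to 4 (valence 4) → 0 H
  atom 9: C, bond orders sum to 4 (valence 4) → 0 H
  atom 10: C, bond orders sum to 1 (valence 4) → 3 H
  atom 11: O, bond orders sum to 2 (valence 2) → 0 H
  atom 12: C, bond orders sum to 3 (valence 4) → 1 H
  atom 13: C, bond orders sum to 4 (valence 4) → 0 H
  atom 14: C, bond orders sum to 4 (valence 4) → 0 H
  atom 15: O, bond orders sum to 2 (valence 2) → 0 H
  atom 16: N, bond orders sum to 1 (valence 3) → 2 H
Totals → C:10, H:8, F:3, N:1, O:2.
In Hill order: C10H8F3NO2.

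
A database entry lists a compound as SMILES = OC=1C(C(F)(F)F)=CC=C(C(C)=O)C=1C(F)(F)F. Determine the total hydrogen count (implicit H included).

6

Walk through each heavy atom and fill implicit hydrogens from standard valence (C 4, N 3, O 2, S 2, halogen 1):
  atom 1: O, bond orders sum to 1 (valence 2) → 1 H
  atom 2: C, bond orders sum to 4 (valence 4) → 0 H
  atom 3: C, bond orders sum to 4 (valence 4) → 0 H
  atom 4: C, bond orders sum to 4 (valence 4) → 0 H
  atom 5: F (halogen, monovalent) → 0 H
  atom 6: F (halogen, monovalent) → 0 H
  atom 7: F (halogen, monovalent) → 0 H
  atom 8: C, bond orders sum to 3 (valence 4) → 1 H
  atom 9: C, bond orders sum to 3 (valence 4) → 1 H
  atom 10: C, bond orders sum to 4 (valence 4) → 0 H
  atom 11: C, bond orders sum to 4 (valence 4) → 0 H
  atom 12: C, bond orders sum to 1 (valence 4) → 3 H
  atom 13: O, bond orders sum to 2 (valence 2) → 0 H
  atom 14: C, bond orders sum to 4 (valence 4) → 0 H
  atom 15: C, bond orders sum to 4 (valence 4) → 0 H
  atom 16: F (halogen, monovalent) → 0 H
  atom 17: F (halogen, monovalent) → 0 H
  atom 18: F (halogen, monovalent) → 0 H
Total hydrogens: 6.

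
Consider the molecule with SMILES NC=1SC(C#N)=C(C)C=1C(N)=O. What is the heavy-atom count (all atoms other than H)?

12

Every atom symbol written in the SMILES (organic subset) is one heavy atom; implicit H are not written.
Heavy atoms by element → C:7, N:3, O:1, S:1.
Total: 12.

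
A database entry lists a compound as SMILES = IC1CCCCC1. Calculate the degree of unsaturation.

1

Molecular formula: C6H11I.
DoU = (2C + 2 + N − H − X) / 2, where X is the halogen count and O/S are ignored.
    = (2·6 + 2 + 0 − 11 − 1) / 2 = 2 / 2 = 1.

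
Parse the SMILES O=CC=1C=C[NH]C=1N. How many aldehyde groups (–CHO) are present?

The aldehyde motif appears at heavy-atom position 2 in the SMILES.
Other groups present: 1 primary amine.
Aldehyde count: 1.

1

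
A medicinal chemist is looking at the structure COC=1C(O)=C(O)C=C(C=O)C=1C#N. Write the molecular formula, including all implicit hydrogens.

Walk through each heavy atom and fill implicit hydrogens from standard valence (C 4, N 3, O 2, S 2, halogen 1):
  atom 1: C, bond orders sum to 1 (valence 4) → 3 H
  atom 2: O, bond orders sum to 2 (valence 2) → 0 H
  atom 3: C, bond orders sum to 4 (valence 4) → 0 H
  atom 4: C, bond orders sum to 4 (valence 4) → 0 H
  atom 5: O, bond orders sum to 1 (valence 2) → 1 H
  atom 6: C, bond orders sum to 4 (valence 4) → 0 H
  atom 7: O, bond orders sum to 1 (valence 2) → 1 H
  atom 8: C, bond orders sum to 3 (valence 4) → 1 H
  atom 9: C, bond orders sum to 4 (valence 4) → 0 H
  atom 10: C, bond orders sum to 3 (valence 4) → 1 H
  atom 11: O, bond orders sum to 2 (valence 2) → 0 H
  atom 12: C, bond orders sum to 4 (valence 4) → 0 H
  atom 13: C, bond orders sum to 4 (valence 4) → 0 H
  atom 14: N, bond orders sum to 3 (valence 3) → 0 H
Totals → C:9, H:7, N:1, O:4.
In Hill order: C9H7NO4.

C9H7NO4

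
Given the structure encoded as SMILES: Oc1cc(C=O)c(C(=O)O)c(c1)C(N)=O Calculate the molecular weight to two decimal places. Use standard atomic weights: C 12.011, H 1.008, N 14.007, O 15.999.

First, the molecular formula is C9H7NO5 (counting implicit H from valence).
  C: 9 × 12.011 = 108.099
  H: 7 × 1.008 = 7.056
  N: 1 × 14.007 = 14.007
  O: 5 × 15.999 = 79.995
Sum: 9×12.011 + 7×1.008 + 1×14.007 + 5×15.999 = 209.157 → 209.16 g/mol.

209.16 g/mol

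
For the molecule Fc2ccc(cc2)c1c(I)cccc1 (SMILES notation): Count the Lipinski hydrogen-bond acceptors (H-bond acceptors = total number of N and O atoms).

N atoms: 0; O atoms: 0.
Lipinski HBA = 0 + 0 = 0.

0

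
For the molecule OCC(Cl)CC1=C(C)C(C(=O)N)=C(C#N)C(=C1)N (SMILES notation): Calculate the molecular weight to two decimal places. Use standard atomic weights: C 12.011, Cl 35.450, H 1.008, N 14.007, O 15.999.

267.71 g/mol

First, the molecular formula is C12H14ClN3O2 (counting implicit H from valence).
  C: 12 × 12.011 = 144.132
  Cl: 1 × 35.450 = 35.450
  H: 14 × 1.008 = 14.112
  N: 3 × 14.007 = 42.021
  O: 2 × 15.999 = 31.998
Sum: 12×12.011 + 1×35.450 + 14×1.008 + 3×14.007 + 2×15.999 = 267.713 → 267.71 g/mol.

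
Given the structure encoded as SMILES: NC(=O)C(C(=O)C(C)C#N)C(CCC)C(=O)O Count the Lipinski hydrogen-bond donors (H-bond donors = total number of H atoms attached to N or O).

3

Donors: find every N or O and count the H atoms it carries.
  atom 1 (N): bond orders sum to 1 → 2 H
  atom 3 (O): bond orders sum to 2 → 0 H
  atom 6 (O): bond orders sum to 2 → 0 H
  atom 10 (N): bond orders sum to 3 → 0 H
  atom 16 (O): bond orders sum to 2 → 0 H
  atom 17 (O): bond orders sum to 1 → 1 H
Lipinski HBD = 3.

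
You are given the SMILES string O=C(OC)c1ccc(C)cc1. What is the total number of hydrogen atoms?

Walk through each heavy atom and fill implicit hydrogens from standard valence (C 4, N 3, O 2, S 2, halogen 1); for lowercase aromatic atoms, an aromatic c carries 1 H when it has two neighbours and 0 H with three, and aromatic n carries 0 H:
  atom 1: O, bond orders sum to 2 (valence 2) → 0 H
  atom 2: C, bond orders sum to 4 (valence 4) → 0 H
  atom 3: O, bond orders sum to 2 (valence 2) → 0 H
  atom 4: C, bond orders sum to 1 (valence 4) → 3 H
  atom 5: aromatic c, 3 neighbours → 0 H
  atom 6: aromatic c, 2 neighbours → 1 H
  atom 7: aromatic c, 2 neighbours → 1 H
  atom 8: aromatic c, 3 neighbours → 0 H
  atom 9: C, bond orders sum to 1 (valence 4) → 3 H
  atom 10: aromatic c, 2 neighbours → 1 H
  atom 11: aromatic c, 2 neighbours → 1 H
Total hydrogens: 10.

10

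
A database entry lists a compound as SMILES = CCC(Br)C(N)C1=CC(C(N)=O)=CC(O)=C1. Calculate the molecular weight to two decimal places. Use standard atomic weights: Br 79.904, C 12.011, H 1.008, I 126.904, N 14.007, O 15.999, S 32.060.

First, the molecular formula is C11H15BrN2O2 (counting implicit H from valence).
  Br: 1 × 79.904 = 79.904
  C: 11 × 12.011 = 132.121
  H: 15 × 1.008 = 15.120
  N: 2 × 14.007 = 28.014
  O: 2 × 15.999 = 31.998
Sum: 1×79.904 + 11×12.011 + 15×1.008 + 2×14.007 + 2×15.999 = 287.157 → 287.16 g/mol.

287.16 g/mol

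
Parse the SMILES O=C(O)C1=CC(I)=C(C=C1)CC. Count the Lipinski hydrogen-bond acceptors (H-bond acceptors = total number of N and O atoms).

N atoms: 0; O atoms: 2.
Lipinski HBA = 0 + 2 = 2.

2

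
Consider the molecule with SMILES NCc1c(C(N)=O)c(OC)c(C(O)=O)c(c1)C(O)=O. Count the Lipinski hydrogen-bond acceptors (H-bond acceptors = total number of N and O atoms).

8

N atoms: 2; O atoms: 6.
Lipinski HBA = 2 + 6 = 8.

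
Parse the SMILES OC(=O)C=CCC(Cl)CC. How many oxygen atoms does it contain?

2

Scan the SMILES for O atoms (remember two-letter symbols like Cl and Br are single atoms).
Oxygen count: 2.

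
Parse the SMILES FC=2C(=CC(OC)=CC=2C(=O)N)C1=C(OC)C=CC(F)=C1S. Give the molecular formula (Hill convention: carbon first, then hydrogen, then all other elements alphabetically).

C15H13F2NO3S

Walk through each heavy atom and fill implicit hydrogens from standard valence (C 4, N 3, O 2, S 2, halogen 1):
  atom 1: F (halogen, monovalent) → 0 H
  atom 2: C, bond orders sum to 4 (valence 4) → 0 H
  atom 3: C, bond orders sum to 4 (valence 4) → 0 H
  atom 4: C, bond orders sum to 3 (valence 4) → 1 H
  atom 5: C, bond orders sum to 4 (valence 4) → 0 H
  atom 6: O, bond orders sum to 2 (valence 2) → 0 H
  atom 7: C, bond orders sum to 1 (valence 4) → 3 H
  atom 8: C, bond orders sum to 3 (valence 4) → 1 H
  atom 9: C, bond orders sum to 4 (valence 4) → 0 H
  atom 10: C, bond orders sum to 4 (valence 4) → 0 H
  atom 11: O, bond orders sum to 2 (valence 2) → 0 H
  atom 12: N, bond orders sum to 1 (valence 3) → 2 H
  atom 13: C, bond orders sum to 4 (valence 4) → 0 H
  atom 14: C, bond orders sum to 4 (valence 4) → 0 H
  atom 15: O, bond orders sum to 2 (valence 2) → 0 H
  atom 16: C, bond orders sum to 1 (valence 4) → 3 H
  atom 17: C, bond orders sum to 3 (valence 4) → 1 H
  atom 18: C, bond orders sum to 3 (valence 4) → 1 H
  atom 19: C, bond orders sum to 4 (valence 4) → 0 H
  atom 20: F (halogen, monovalent) → 0 H
  atom 21: C, bond orders sum to 4 (valence 4) → 0 H
  atom 22: S, bond orders sum to 1 (valence 2) → 1 H
Totals → C:15, H:13, F:2, N:1, O:3, S:1.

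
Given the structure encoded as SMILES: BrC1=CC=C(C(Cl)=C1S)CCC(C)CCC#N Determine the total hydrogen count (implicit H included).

15

Walk through each heavy atom and fill implicit hydrogens from standard valence (C 4, N 3, O 2, S 2, halogen 1):
  atom 1: Br (halogen, monovalent) → 0 H
  atom 2: C, bond orders sum to 4 (valence 4) → 0 H
  atom 3: C, bond orders sum to 3 (valence 4) → 1 H
  atom 4: C, bond orders sum to 3 (valence 4) → 1 H
  atom 5: C, bond orders sum to 4 (valence 4) → 0 H
  atom 6: C, bond orders sum to 4 (valence 4) → 0 H
  atom 7: Cl (halogen, monovalent) → 0 H
  atom 8: C, bond orders sum to 4 (valence 4) → 0 H
  atom 9: S, bond orders sum to 1 (valence 2) → 1 H
  atom 10: C, bond orders sum to 2 (valence 4) → 2 H
  atom 11: C, bond orders sum to 2 (valence 4) → 2 H
  atom 12: C, bond orders sum to 3 (valence 4) → 1 H
  atom 13: C, bond orders sum to 1 (valence 4) → 3 H
  atom 14: C, bond orders sum to 2 (valence 4) → 2 H
  atom 15: C, bond orders sum to 2 (valence 4) → 2 H
  atom 16: C, bond orders sum to 4 (valence 4) → 0 H
  atom 17: N, bond orders sum to 3 (valence 3) → 0 H
Total hydrogens: 15.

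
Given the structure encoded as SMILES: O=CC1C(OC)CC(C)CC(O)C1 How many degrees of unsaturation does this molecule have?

Degree of unsaturation = (number of rings) + (number of π bonds).
Ring closures in the SMILES: 1.
π bonds: 1 double bond (each 1 DoU) → 1 DoU from unsaturation.
Total DoU = 1 + 1 = 2.

2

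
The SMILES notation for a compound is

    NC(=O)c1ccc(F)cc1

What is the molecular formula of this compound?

C7H6FNO

Walk through each heavy atom and fill implicit hydrogens from standard valence (C 4, N 3, O 2, S 2, halogen 1); for lowercase aromatic atoms, an aromatic c carries 1 H when it has two neighbours and 0 H with three, and aromatic n carries 0 H:
  atom 1: N, bond orders sum to 1 (valence 3) → 2 H
  atom 2: C, bond orders sum to 4 (valence 4) → 0 H
  atom 3: O, bond orders sum to 2 (valence 2) → 0 H
  atom 4: aromatic c, 3 neighbours → 0 H
  atom 5: aromatic c, 2 neighbours → 1 H
  atom 6: aromatic c, 2 neighbours → 1 H
  atom 7: aromatic c, 3 neighbours → 0 H
  atom 8: F (halogen, monovalent) → 0 H
  atom 9: aromatic c, 2 neighbours → 1 H
  atom 10: aromatic c, 2 neighbours → 1 H
Totals → C:7, H:6, F:1, N:1, O:1.
In Hill order: C7H6FNO.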